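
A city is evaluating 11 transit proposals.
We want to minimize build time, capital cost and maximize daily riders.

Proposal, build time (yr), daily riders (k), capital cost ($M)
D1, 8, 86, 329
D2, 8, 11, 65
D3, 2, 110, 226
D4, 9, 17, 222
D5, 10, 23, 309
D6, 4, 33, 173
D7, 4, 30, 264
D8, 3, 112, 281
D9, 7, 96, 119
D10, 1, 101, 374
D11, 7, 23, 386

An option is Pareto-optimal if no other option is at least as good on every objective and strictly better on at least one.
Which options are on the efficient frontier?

D2, D3, D6, D8, D9, D10

D1: dominated by D3 (build time 2≤8, daily riders 110≥86, capital cost 226≤329).
D2: not dominated (best capital cost).
D3: not dominated.
D4: dominated by D6 (build time 4≤9, daily riders 33≥17, capital cost 173≤222).
D5: dominated by D3 (build time 2≤10, daily riders 110≥23, capital cost 226≤309).
D6: not dominated.
D7: dominated by D3 (build time 2≤4, daily riders 110≥30, capital cost 226≤264).
D8: not dominated (best daily riders).
D9: not dominated.
D10: not dominated (best build time).
D11: dominated by D3 (build time 2≤7, daily riders 110≥23, capital cost 226≤386).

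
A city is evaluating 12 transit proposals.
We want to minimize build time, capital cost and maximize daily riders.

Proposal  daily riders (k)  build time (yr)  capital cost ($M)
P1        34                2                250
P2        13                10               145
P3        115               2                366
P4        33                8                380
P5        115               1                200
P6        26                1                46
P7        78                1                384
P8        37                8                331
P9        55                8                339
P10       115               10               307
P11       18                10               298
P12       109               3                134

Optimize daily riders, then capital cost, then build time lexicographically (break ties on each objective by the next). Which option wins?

First maximize daily riders: best is 115, kept {P3, P5, P10}.
Then minimize capital cost: best is 200, kept {P5}.

P5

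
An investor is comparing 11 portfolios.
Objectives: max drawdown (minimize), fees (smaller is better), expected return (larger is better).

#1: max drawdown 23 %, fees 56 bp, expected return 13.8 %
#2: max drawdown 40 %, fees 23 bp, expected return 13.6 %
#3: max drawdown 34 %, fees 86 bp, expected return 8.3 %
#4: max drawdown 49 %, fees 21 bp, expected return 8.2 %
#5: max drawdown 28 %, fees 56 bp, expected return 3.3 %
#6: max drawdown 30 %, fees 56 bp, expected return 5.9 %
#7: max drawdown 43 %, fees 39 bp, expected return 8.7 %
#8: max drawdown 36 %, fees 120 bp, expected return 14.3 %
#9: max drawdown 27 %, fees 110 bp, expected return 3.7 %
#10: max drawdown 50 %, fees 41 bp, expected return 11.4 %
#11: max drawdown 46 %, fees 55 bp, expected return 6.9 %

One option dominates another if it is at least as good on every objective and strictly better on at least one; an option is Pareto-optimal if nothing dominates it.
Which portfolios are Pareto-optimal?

#1, #2, #4, #8

#1: not dominated (best max drawdown).
#2: not dominated.
#3: dominated by #1 (max drawdown 23≤34, fees 56≤86, expected return 13.8≥8.3).
#4: not dominated (best fees).
#5: dominated by #1 (max drawdown 23≤28, fees 56≤56, expected return 13.8≥3.3).
#6: dominated by #1 (max drawdown 23≤30, fees 56≤56, expected return 13.8≥5.9).
#7: dominated by #2 (max drawdown 40≤43, fees 23≤39, expected return 13.6≥8.7).
#8: not dominated (best expected return).
#9: dominated by #1 (max drawdown 23≤27, fees 56≤110, expected return 13.8≥3.7).
#10: dominated by #2 (max drawdown 40≤50, fees 23≤41, expected return 13.6≥11.4).
#11: dominated by #2 (max drawdown 40≤46, fees 23≤55, expected return 13.6≥6.9).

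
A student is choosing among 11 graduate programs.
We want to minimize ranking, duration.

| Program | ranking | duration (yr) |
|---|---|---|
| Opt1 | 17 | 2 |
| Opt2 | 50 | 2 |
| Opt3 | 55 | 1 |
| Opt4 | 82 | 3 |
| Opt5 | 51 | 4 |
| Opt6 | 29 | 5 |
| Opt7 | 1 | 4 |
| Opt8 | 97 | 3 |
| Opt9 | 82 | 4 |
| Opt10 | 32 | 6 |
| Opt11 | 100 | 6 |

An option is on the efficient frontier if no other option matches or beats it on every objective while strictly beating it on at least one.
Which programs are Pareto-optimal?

Opt1: not dominated.
Opt2: dominated by Opt1 (ranking 17≤50, duration 2≤2).
Opt3: not dominated (best duration).
Opt4: dominated by Opt1 (ranking 17≤82, duration 2≤3).
Opt5: dominated by Opt1 (ranking 17≤51, duration 2≤4).
Opt6: dominated by Opt1 (ranking 17≤29, duration 2≤5).
Opt7: not dominated (best ranking).
Opt8: dominated by Opt1 (ranking 17≤97, duration 2≤3).
Opt9: dominated by Opt1 (ranking 17≤82, duration 2≤4).
Opt10: dominated by Opt1 (ranking 17≤32, duration 2≤6).
Opt11: dominated by Opt1 (ranking 17≤100, duration 2≤6).

Opt1, Opt3, Opt7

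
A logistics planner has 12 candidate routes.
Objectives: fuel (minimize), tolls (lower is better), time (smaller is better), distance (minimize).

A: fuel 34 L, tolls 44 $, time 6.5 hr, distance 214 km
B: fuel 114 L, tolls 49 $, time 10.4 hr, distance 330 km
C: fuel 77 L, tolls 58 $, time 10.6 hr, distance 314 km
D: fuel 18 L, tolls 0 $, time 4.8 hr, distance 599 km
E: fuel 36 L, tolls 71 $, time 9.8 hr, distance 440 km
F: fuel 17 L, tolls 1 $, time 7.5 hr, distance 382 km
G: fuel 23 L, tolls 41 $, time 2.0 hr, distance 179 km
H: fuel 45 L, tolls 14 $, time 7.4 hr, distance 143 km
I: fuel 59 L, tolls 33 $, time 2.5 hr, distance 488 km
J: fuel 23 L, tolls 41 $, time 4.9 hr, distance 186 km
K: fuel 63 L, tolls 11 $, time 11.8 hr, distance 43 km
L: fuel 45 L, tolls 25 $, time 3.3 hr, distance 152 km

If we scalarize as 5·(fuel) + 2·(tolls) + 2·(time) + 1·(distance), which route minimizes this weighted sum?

G

A: 5·34 + 2·44 + 2·6.5 + 1·214 = 485.0
B: 5·114 + 2·49 + 2·10.4 + 1·330 = 1018.8
C: 5·77 + 2·58 + 2·10.6 + 1·314 = 836.2
D: 5·18 + 2·0 + 2·4.8 + 1·599 = 698.6
E: 5·36 + 2·71 + 2·9.8 + 1·440 = 781.6
F: 5·17 + 2·1 + 2·7.5 + 1·382 = 484.0
G: 5·23 + 2·41 + 2·2.0 + 1·179 = 380.0
H: 5·45 + 2·14 + 2·7.4 + 1·143 = 410.8
I: 5·59 + 2·33 + 2·2.5 + 1·488 = 854.0
J: 5·23 + 2·41 + 2·4.9 + 1·186 = 392.8
K: 5·63 + 2·11 + 2·11.8 + 1·43 = 403.6
L: 5·45 + 2·25 + 2·3.3 + 1·152 = 433.6
Lowest: G at 380.0.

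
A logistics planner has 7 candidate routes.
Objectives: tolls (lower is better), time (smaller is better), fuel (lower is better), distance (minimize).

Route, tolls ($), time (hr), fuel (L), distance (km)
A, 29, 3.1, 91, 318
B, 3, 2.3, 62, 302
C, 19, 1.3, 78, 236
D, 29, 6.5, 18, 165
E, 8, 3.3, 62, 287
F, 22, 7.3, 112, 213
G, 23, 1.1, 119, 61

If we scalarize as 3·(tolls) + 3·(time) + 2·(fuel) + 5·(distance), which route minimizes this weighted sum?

A: 3·29 + 3·3.1 + 2·91 + 5·318 = 1868.3
B: 3·3 + 3·2.3 + 2·62 + 5·302 = 1649.9
C: 3·19 + 3·1.3 + 2·78 + 5·236 = 1396.9
D: 3·29 + 3·6.5 + 2·18 + 5·165 = 967.5
E: 3·8 + 3·3.3 + 2·62 + 5·287 = 1592.9
F: 3·22 + 3·7.3 + 2·112 + 5·213 = 1376.9
G: 3·23 + 3·1.1 + 2·119 + 5·61 = 615.3
Lowest: G at 615.3.

G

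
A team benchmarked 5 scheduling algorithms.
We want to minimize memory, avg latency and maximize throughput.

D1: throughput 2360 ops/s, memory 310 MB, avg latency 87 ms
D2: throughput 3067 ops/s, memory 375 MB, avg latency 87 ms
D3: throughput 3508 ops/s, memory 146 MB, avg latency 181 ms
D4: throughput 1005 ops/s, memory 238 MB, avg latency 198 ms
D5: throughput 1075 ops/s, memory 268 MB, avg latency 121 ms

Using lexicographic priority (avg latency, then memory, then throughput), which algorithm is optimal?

First minimize avg latency: best is 87, kept {D1, D2}.
Then minimize memory: best is 310, kept {D1}.

D1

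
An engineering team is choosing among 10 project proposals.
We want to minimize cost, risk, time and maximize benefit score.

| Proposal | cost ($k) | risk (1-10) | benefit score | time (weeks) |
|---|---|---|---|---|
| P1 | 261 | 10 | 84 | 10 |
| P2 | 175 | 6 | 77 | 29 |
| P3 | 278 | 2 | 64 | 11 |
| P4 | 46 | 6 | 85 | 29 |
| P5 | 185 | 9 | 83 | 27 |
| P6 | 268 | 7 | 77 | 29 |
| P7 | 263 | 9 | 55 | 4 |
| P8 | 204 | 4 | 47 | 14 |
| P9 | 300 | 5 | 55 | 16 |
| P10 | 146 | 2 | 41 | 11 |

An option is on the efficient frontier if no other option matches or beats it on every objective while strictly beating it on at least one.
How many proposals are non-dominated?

P1: not dominated.
P2: dominated by P4 (cost 46≤175, risk 6≤6, benefit score 85≥77, time 29≤29).
P3: not dominated.
P4: not dominated (best cost).
P5: not dominated.
P6: dominated by P2 (cost 175≤268, risk 6≤7, benefit score 77≥77, time 29≤29).
P7: not dominated (best time).
P8: not dominated.
P9: dominated by P3 (cost 278≤300, risk 2≤5, benefit score 64≥55, time 11≤16).
P10: not dominated.
Pareto-optimal: P1, P3, P4, P5, P7, P8, P10 → 7.

7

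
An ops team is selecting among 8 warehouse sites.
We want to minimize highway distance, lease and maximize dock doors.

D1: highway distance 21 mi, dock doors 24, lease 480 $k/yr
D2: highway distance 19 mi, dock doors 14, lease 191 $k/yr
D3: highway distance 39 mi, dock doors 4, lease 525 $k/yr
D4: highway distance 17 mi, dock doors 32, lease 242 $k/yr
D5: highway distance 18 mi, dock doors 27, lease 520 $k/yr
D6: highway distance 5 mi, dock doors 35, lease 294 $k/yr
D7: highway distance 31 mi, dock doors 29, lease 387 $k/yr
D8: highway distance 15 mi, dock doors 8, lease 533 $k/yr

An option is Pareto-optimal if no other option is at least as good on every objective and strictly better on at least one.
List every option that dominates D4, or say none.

none

D1: worse on highway distance (21 vs 17).
D2: worse on highway distance (19 vs 17).
D3: worse on highway distance (39 vs 17).
D5: worse on highway distance (18 vs 17).
D6: worse on lease (294 vs 242).
D7: worse on highway distance (31 vs 17).
D8: worse on dock doors (8 vs 32).
No option dominates D4.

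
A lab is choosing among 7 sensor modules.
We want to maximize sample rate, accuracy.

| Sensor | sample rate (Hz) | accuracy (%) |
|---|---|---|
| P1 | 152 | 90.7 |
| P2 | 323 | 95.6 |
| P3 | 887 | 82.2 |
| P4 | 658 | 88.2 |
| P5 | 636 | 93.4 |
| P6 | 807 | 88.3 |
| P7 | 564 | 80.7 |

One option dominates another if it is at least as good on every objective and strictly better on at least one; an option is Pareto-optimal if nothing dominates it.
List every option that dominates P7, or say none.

P3: sample rate 887≥564, accuracy 82.2≥80.7 — dominates P7.
P4: sample rate 658≥564, accuracy 88.2≥80.7 — dominates P7.
P5: sample rate 636≥564, accuracy 93.4≥80.7 — dominates P7.
P6: sample rate 807≥564, accuracy 88.3≥80.7 — dominates P7.
Others (P1, P2) are each worse than P7 on at least one objective.

P3, P4, P5, P6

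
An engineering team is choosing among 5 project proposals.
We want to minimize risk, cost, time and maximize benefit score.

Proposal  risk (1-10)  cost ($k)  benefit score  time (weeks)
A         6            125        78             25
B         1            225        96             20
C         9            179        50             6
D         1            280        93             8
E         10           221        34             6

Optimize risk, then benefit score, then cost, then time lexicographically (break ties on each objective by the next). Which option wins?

B

First minimize risk: best is 1, kept {B, D}.
Then maximize benefit score: best is 96, kept {B}.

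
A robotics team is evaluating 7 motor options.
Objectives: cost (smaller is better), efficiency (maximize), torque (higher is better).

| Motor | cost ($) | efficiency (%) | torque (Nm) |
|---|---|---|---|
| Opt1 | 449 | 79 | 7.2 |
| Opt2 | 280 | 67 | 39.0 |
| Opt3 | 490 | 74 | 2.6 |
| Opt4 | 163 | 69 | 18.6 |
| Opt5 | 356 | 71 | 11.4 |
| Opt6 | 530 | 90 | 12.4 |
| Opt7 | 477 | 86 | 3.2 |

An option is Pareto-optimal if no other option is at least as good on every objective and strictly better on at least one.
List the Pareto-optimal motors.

Opt1: not dominated.
Opt2: not dominated (best torque).
Opt3: dominated by Opt1 (cost 449≤490, efficiency 79≥74, torque 7.2≥2.6).
Opt4: not dominated (best cost).
Opt5: not dominated.
Opt6: not dominated (best efficiency).
Opt7: not dominated.

Opt1, Opt2, Opt4, Opt5, Opt6, Opt7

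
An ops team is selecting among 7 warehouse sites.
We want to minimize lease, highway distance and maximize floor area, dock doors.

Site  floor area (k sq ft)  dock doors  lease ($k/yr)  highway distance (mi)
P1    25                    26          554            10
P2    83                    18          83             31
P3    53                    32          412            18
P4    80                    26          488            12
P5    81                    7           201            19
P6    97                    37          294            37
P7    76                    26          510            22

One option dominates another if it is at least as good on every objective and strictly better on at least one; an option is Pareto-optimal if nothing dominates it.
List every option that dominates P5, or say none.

none

P1: worse on floor area (25 vs 81).
P2: worse on highway distance (31 vs 19).
P3: worse on floor area (53 vs 81).
P4: worse on floor area (80 vs 81).
P6: worse on lease (294 vs 201).
P7: worse on floor area (76 vs 81).
No option dominates P5.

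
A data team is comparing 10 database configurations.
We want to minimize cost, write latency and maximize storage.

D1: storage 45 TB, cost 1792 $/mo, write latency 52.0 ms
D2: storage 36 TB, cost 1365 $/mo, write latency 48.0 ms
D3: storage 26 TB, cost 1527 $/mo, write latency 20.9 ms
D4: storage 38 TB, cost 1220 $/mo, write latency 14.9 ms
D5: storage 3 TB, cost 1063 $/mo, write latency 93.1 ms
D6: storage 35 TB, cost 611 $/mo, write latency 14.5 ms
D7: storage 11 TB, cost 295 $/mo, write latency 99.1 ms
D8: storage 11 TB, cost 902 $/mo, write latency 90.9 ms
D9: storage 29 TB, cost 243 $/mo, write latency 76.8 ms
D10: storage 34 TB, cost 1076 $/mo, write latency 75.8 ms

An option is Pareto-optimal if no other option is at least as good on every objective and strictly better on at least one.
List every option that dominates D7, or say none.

D9: storage 29≥11, cost 243≤295, write latency 76.8≤99.1 — dominates D7.
Others (D1, D2, D3, D4, D5, D6, D8, D10) are each worse than D7 on at least one objective.

D9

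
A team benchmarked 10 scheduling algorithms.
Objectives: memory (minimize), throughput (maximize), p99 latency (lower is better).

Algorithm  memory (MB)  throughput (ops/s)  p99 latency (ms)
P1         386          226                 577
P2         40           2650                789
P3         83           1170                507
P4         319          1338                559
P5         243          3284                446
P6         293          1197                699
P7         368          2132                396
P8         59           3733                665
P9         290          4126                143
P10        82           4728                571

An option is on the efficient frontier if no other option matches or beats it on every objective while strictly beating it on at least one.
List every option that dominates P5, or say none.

none

P1: worse on memory (386 vs 243).
P2: worse on throughput (2650 vs 3284).
P3: worse on throughput (1170 vs 3284).
P4: worse on memory (319 vs 243).
P6: worse on memory (293 vs 243).
P7: worse on memory (368 vs 243).
P8: worse on p99 latency (665 vs 446).
P9: worse on memory (290 vs 243).
P10: worse on p99 latency (571 vs 446).
No option dominates P5.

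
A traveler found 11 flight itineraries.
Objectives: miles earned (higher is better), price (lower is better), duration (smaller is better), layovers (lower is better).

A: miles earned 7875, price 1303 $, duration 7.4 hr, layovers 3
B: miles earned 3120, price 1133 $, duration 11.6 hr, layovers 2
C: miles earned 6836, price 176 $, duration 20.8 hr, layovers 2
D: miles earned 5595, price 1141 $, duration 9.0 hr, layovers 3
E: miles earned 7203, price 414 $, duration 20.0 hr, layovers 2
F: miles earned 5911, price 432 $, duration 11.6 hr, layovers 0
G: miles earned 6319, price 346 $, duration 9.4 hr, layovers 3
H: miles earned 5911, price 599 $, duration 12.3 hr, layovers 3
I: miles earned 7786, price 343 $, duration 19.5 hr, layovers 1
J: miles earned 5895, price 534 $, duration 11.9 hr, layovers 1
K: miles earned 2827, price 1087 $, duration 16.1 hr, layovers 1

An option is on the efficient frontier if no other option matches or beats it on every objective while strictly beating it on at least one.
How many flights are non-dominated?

A: not dominated (best miles earned).
B: dominated by F (miles earned 5911≥3120, price 432≤1133, duration 11.6≤11.6, layovers 0≤2).
C: not dominated (best price).
D: not dominated.
E: dominated by I (miles earned 7786≥7203, price 343≤414, duration 19.5≤20.0, layovers 1≤2).
F: not dominated (best layovers).
G: not dominated.
H: dominated by F (miles earned 5911≥5911, price 432≤599, duration 11.6≤12.3, layovers 0≤3).
I: not dominated.
J: dominated by F (miles earned 5911≥5895, price 432≤534, duration 11.6≤11.9, layovers 0≤1).
K: dominated by F (miles earned 5911≥2827, price 432≤1087, duration 11.6≤16.1, layovers 0≤1).
Pareto-optimal: A, C, D, F, G, I → 6.

6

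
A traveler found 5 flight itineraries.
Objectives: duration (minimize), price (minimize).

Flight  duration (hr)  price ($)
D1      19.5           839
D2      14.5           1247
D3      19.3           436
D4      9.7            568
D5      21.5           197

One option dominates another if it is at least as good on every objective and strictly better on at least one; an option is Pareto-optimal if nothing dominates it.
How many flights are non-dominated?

3

D1: dominated by D3 (duration 19.3≤19.5, price 436≤839).
D2: dominated by D4 (duration 9.7≤14.5, price 568≤1247).
D3: not dominated.
D4: not dominated (best duration).
D5: not dominated (best price).
Pareto-optimal: D3, D4, D5 → 3.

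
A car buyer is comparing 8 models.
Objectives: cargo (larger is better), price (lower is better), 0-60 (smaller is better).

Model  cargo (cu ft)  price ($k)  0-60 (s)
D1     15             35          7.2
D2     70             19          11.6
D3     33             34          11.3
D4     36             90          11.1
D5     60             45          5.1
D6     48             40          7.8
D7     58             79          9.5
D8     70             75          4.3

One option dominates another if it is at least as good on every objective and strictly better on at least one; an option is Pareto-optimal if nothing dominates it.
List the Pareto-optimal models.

D1: not dominated.
D2: not dominated (best price).
D3: not dominated.
D4: dominated by D5 (cargo 60≥36, price 45≤90, 0-60 5.1≤11.1).
D5: not dominated.
D6: not dominated.
D7: dominated by D5 (cargo 60≥58, price 45≤79, 0-60 5.1≤9.5).
D8: not dominated (best 0-60).

D1, D2, D3, D5, D6, D8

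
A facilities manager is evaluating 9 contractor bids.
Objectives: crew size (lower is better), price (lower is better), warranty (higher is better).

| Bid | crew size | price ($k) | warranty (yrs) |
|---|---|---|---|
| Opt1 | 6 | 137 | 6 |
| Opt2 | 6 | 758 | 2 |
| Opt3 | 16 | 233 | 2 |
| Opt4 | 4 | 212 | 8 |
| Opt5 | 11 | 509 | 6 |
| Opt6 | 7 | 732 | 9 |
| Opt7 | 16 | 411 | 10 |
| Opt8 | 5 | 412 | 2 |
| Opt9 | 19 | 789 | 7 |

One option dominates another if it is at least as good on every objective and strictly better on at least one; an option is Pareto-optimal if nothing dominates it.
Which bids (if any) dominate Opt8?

Opt4: crew size 4≤5, price 212≤412, warranty 8≥2 — dominates Opt8.
Others (Opt1, Opt2, Opt3, Opt5, Opt6, Opt7, Opt9) are each worse than Opt8 on at least one objective.

Opt4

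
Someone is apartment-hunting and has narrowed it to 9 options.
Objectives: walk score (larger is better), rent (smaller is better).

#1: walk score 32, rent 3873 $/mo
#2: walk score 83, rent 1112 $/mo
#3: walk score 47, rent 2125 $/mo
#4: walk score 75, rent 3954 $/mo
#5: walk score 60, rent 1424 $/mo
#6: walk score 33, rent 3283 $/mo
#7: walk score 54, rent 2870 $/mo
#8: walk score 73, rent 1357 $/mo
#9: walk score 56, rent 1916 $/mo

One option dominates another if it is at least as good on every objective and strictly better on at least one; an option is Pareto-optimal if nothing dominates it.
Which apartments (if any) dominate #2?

none

#1: worse on walk score (32 vs 83).
#3: worse on walk score (47 vs 83).
#4: worse on walk score (75 vs 83).
#5: worse on walk score (60 vs 83).
#6: worse on walk score (33 vs 83).
#7: worse on walk score (54 vs 83).
#8: worse on walk score (73 vs 83).
#9: worse on walk score (56 vs 83).
No option dominates #2.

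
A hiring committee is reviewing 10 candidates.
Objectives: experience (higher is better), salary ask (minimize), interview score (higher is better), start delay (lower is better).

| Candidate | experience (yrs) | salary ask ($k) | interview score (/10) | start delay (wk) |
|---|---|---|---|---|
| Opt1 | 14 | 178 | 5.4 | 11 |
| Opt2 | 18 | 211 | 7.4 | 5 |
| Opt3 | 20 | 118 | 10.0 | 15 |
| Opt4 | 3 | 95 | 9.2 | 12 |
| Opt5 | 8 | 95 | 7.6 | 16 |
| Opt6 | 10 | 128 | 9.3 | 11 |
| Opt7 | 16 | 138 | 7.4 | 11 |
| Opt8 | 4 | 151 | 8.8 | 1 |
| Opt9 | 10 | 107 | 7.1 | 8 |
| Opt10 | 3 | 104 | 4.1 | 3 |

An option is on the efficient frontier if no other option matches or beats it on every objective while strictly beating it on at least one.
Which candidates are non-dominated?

Opt1: dominated by Opt7 (experience 16≥14, salary ask 138≤178, interview score 7.4≥5.4, start delay 11≤11).
Opt2: not dominated.
Opt3: not dominated (best experience).
Opt4: not dominated.
Opt5: not dominated.
Opt6: not dominated.
Opt7: not dominated.
Opt8: not dominated (best start delay).
Opt9: not dominated.
Opt10: not dominated.

Opt2, Opt3, Opt4, Opt5, Opt6, Opt7, Opt8, Opt9, Opt10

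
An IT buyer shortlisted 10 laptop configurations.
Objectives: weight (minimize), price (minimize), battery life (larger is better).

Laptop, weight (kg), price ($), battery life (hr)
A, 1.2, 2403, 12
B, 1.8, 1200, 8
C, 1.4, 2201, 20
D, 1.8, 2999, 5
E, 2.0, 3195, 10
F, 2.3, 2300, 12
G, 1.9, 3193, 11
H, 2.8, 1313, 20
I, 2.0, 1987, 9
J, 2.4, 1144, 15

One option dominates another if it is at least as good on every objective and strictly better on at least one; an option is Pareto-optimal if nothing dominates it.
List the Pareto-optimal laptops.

A, B, C, H, I, J

A: not dominated (best weight).
B: not dominated.
C: not dominated.
D: dominated by A (weight 1.2≤1.8, price 2403≤2999, battery life 12≥5).
E: dominated by A (weight 1.2≤2.0, price 2403≤3195, battery life 12≥10).
F: dominated by C (weight 1.4≤2.3, price 2201≤2300, battery life 20≥12).
G: dominated by A (weight 1.2≤1.9, price 2403≤3193, battery life 12≥11).
H: not dominated.
I: not dominated.
J: not dominated (best price).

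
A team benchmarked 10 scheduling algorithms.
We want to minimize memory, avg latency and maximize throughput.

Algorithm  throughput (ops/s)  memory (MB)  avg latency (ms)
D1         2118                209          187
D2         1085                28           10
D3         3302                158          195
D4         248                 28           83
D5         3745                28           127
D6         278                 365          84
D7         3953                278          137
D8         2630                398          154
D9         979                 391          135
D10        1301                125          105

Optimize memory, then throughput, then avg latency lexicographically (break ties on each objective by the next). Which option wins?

First minimize memory: best is 28, kept {D2, D4, D5}.
Then maximize throughput: best is 3745, kept {D5}.

D5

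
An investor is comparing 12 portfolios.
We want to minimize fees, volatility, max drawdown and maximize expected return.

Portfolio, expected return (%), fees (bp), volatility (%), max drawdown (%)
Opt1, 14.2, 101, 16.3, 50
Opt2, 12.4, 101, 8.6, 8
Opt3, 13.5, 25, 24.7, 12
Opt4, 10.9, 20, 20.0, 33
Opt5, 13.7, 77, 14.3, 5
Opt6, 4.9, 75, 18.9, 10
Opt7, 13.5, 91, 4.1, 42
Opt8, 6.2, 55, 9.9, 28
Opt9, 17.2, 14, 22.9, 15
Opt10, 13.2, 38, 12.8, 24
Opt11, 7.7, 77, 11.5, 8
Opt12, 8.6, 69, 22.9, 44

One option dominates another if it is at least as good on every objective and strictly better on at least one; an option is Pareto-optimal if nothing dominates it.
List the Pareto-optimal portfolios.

Opt1: not dominated.
Opt2: not dominated.
Opt3: not dominated.
Opt4: not dominated.
Opt5: not dominated (best max drawdown).
Opt6: not dominated.
Opt7: not dominated (best volatility).
Opt8: not dominated.
Opt9: not dominated (best expected return).
Opt10: not dominated.
Opt11: not dominated.
Opt12: dominated by Opt4 (expected return 10.9≥8.6, fees 20≤69, volatility 20.0≤22.9, max drawdown 33≤44).

Opt1, Opt2, Opt3, Opt4, Opt5, Opt6, Opt7, Opt8, Opt9, Opt10, Opt11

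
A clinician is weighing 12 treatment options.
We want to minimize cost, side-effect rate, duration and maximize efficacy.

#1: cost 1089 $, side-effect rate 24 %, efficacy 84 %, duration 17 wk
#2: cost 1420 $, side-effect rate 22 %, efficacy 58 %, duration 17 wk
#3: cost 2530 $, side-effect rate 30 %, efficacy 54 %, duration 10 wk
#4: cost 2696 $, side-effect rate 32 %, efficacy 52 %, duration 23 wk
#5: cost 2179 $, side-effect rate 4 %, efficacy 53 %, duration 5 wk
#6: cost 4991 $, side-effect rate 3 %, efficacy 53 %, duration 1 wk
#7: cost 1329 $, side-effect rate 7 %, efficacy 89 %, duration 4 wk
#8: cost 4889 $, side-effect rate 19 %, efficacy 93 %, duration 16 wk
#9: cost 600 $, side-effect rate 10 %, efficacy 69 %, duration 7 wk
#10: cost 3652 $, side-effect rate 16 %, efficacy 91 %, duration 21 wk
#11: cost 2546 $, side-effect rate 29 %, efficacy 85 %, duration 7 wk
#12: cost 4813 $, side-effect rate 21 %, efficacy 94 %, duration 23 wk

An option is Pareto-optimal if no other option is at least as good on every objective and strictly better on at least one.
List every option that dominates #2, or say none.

#7, #9

#7: cost 1329≤1420, side-effect rate 7≤22, efficacy 89≥58, duration 4≤17 — dominates #2.
#9: cost 600≤1420, side-effect rate 10≤22, efficacy 69≥58, duration 7≤17 — dominates #2.
Others (#1, #3, #4, #5, #6, #8, #10, #11, #12) are each worse than #2 on at least one objective.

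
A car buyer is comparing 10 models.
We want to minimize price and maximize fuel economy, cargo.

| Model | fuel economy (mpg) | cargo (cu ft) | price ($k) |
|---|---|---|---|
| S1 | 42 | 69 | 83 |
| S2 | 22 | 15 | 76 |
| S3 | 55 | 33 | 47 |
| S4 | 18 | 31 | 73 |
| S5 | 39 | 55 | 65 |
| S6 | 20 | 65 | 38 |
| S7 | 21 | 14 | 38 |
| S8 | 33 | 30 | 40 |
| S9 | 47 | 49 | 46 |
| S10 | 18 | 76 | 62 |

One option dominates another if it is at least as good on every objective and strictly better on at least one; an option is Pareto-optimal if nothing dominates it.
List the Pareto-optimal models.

S1: not dominated.
S2: dominated by S3 (fuel economy 55≥22, cargo 33≥15, price 47≤76).
S3: not dominated (best fuel economy).
S4: dominated by S3 (fuel economy 55≥18, cargo 33≥31, price 47≤73).
S5: not dominated.
S6: not dominated.
S7: not dominated.
S8: not dominated.
S9: not dominated.
S10: not dominated (best cargo).

S1, S3, S5, S6, S7, S8, S9, S10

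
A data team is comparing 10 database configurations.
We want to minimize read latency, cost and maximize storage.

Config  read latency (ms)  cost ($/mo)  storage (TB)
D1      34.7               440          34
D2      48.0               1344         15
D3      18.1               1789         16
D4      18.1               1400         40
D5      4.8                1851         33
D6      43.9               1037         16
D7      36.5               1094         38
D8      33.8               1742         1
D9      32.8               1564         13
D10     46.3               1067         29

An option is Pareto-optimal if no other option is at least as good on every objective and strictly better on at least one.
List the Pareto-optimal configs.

D1: not dominated (best cost).
D2: dominated by D1 (read latency 34.7≤48.0, cost 440≤1344, storage 34≥15).
D3: dominated by D4 (read latency 18.1≤18.1, cost 1400≤1789, storage 40≥16).
D4: not dominated (best storage).
D5: not dominated (best read latency).
D6: dominated by D1 (read latency 34.7≤43.9, cost 440≤1037, storage 34≥16).
D7: not dominated.
D8: dominated by D4 (read latency 18.1≤33.8, cost 1400≤1742, storage 40≥1).
D9: dominated by D4 (read latency 18.1≤32.8, cost 1400≤1564, storage 40≥13).
D10: dominated by D1 (read latency 34.7≤46.3, cost 440≤1067, storage 34≥29).

D1, D4, D5, D7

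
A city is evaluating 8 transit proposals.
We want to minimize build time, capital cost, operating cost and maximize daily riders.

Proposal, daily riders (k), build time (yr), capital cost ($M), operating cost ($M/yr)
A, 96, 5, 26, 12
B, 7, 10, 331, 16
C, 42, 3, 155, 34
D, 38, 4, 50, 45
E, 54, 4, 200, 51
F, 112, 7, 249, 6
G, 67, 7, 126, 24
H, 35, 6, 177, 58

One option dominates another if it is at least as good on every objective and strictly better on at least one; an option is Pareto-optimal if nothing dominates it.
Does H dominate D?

H vs D: H is worse on daily riders (35 vs 38), so it does not dominate D.

No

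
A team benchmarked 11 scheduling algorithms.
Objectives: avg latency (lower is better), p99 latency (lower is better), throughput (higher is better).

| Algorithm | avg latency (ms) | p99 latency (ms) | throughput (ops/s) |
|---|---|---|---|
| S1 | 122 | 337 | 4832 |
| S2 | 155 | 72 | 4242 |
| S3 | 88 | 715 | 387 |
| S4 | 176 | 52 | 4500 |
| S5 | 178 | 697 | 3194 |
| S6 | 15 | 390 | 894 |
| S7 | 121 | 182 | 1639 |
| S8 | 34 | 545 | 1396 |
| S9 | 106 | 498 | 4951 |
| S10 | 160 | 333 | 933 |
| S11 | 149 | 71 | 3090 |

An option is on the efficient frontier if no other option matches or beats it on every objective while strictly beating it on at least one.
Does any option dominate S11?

S1: worse on p99 latency (337 vs 71).
S2: worse on avg latency (155 vs 149).
S3: worse on p99 latency (715 vs 71).
S4: worse on avg latency (176 vs 149).
S5: worse on avg latency (178 vs 149).
S6: worse on p99 latency (390 vs 71).
S7: worse on p99 latency (182 vs 71).
S8: worse on p99 latency (545 vs 71).
S9: worse on p99 latency (498 vs 71).
S10: worse on avg latency (160 vs 149).
No option is at least as good as S11 on every objective and strictly better on one.

No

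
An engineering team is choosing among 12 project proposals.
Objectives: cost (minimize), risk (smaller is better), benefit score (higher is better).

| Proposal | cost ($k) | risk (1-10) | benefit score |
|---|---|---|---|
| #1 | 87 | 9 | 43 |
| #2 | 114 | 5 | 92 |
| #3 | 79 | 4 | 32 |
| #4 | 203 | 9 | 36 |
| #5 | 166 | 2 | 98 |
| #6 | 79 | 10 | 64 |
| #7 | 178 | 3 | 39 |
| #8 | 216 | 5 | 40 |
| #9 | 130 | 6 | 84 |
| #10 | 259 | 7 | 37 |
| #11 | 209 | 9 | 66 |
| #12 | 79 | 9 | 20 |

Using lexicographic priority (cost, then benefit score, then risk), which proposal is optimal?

#6

First minimize cost: best is 79, kept {#3, #6, #12}.
Then maximize benefit score: best is 64, kept {#6}.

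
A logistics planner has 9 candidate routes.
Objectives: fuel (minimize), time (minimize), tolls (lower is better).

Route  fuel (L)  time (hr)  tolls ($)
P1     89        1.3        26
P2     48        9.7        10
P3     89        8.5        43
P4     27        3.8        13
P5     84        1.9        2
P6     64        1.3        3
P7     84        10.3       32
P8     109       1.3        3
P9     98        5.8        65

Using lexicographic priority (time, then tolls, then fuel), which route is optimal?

First minimize time: best is 1.3, kept {P1, P6, P8}.
Then minimize tolls: best is 3, kept {P6, P8}.
Then minimize fuel: best is 64, kept {P6}.

P6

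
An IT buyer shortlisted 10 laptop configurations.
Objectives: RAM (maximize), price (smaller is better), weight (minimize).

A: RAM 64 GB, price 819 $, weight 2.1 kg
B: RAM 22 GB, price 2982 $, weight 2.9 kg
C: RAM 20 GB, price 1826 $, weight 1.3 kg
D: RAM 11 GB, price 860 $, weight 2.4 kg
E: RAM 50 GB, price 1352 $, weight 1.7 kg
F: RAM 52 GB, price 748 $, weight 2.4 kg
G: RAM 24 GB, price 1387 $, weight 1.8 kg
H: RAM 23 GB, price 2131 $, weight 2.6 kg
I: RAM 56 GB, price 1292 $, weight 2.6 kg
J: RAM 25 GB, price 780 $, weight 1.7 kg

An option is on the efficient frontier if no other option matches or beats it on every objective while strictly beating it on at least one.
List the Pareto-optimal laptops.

A, C, E, F, J

A: not dominated (best RAM).
B: dominated by A (RAM 64≥22, price 819≤2982, weight 2.1≤2.9).
C: not dominated (best weight).
D: dominated by A (RAM 64≥11, price 819≤860, weight 2.1≤2.4).
E: not dominated.
F: not dominated (best price).
G: dominated by E (RAM 50≥24, price 1352≤1387, weight 1.7≤1.8).
H: dominated by A (RAM 64≥23, price 819≤2131, weight 2.1≤2.6).
I: dominated by A (RAM 64≥56, price 819≤1292, weight 2.1≤2.6).
J: not dominated.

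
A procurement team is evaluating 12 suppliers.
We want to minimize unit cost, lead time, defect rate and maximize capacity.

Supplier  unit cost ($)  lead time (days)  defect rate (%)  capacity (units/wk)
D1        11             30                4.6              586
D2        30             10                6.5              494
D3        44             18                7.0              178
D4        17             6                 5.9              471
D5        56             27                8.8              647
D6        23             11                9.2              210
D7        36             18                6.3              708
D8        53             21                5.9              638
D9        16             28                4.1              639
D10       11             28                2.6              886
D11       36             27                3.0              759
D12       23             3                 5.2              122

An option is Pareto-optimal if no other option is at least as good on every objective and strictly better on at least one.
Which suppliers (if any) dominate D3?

D2, D4, D7

D2: unit cost 30≤44, lead time 10≤18, defect rate 6.5≤7.0, capacity 494≥178 — dominates D3.
D4: unit cost 17≤44, lead time 6≤18, defect rate 5.9≤7.0, capacity 471≥178 — dominates D3.
D7: unit cost 36≤44, lead time 18≤18, defect rate 6.3≤7.0, capacity 708≥178 — dominates D3.
Others (D1, D5, D6, D8, D9, D10, D11, D12) are each worse than D3 on at least one objective.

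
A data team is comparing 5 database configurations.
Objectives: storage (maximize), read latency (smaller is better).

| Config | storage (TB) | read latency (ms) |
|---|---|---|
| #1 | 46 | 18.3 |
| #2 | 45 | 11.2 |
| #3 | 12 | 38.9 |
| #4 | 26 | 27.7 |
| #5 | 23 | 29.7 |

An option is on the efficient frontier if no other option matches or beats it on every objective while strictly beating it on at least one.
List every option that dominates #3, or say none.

#1: storage 46≥12, read latency 18.3≤38.9 — dominates #3.
#2: storage 45≥12, read latency 11.2≤38.9 — dominates #3.
#4: storage 26≥12, read latency 27.7≤38.9 — dominates #3.
#5: storage 23≥12, read latency 29.7≤38.9 — dominates #3.

#1, #2, #4, #5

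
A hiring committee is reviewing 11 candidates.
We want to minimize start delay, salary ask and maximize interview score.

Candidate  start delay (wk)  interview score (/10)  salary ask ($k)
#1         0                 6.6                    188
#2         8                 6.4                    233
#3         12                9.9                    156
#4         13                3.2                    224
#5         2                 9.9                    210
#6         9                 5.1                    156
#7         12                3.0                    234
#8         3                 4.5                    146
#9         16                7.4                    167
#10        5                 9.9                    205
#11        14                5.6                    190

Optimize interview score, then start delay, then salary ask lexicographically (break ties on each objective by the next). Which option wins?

#5

First maximize interview score: best is 9.9, kept {#3, #5, #10}.
Then minimize start delay: best is 2, kept {#5}.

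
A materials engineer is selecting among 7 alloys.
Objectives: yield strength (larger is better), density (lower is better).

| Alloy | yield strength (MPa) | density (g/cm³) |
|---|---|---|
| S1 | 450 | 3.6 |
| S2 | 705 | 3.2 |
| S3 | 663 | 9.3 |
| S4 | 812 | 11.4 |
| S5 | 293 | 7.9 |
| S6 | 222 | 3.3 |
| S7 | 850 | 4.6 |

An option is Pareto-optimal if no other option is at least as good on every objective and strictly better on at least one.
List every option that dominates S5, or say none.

S1, S2, S7

S1: yield strength 450≥293, density 3.6≤7.9 — dominates S5.
S2: yield strength 705≥293, density 3.2≤7.9 — dominates S5.
S7: yield strength 850≥293, density 4.6≤7.9 — dominates S5.
Others (S3, S4, S6) are each worse than S5 on at least one objective.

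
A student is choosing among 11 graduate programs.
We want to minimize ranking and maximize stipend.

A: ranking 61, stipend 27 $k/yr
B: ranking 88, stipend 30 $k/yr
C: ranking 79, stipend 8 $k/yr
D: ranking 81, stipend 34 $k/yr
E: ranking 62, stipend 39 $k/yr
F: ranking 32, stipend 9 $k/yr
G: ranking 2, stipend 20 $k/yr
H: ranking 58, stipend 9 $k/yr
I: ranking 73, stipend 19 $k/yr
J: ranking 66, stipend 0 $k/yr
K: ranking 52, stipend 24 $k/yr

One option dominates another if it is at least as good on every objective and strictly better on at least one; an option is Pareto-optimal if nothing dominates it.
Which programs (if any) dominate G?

none

A: worse on ranking (61 vs 2).
B: worse on ranking (88 vs 2).
C: worse on ranking (79 vs 2).
D: worse on ranking (81 vs 2).
E: worse on ranking (62 vs 2).
F: worse on ranking (32 vs 2).
H: worse on ranking (58 vs 2).
I: worse on ranking (73 vs 2).
J: worse on ranking (66 vs 2).
K: worse on ranking (52 vs 2).
No option dominates G.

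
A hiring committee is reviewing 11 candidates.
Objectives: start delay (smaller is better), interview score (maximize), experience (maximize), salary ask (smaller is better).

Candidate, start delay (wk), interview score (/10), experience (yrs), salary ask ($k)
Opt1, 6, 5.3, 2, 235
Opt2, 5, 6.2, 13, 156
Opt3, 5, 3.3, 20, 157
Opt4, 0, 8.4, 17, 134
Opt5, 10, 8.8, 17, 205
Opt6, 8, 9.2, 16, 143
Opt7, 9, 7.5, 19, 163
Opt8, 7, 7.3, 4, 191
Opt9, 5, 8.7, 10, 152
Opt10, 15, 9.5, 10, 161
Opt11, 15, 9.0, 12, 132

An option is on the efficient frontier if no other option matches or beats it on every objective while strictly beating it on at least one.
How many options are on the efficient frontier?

Opt1: dominated by Opt2 (start delay 5≤6, interview score 6.2≥5.3, experience 13≥2, salary ask 156≤235).
Opt2: dominated by Opt4 (start delay 0≤5, interview score 8.4≥6.2, experience 17≥13, salary ask 134≤156).
Opt3: not dominated (best experience).
Opt4: not dominated (best start delay).
Opt5: not dominated.
Opt6: not dominated.
Opt7: not dominated.
Opt8: dominated by Opt4 (start delay 0≤7, interview score 8.4≥7.3, experience 17≥4, salary ask 134≤191).
Opt9: not dominated.
Opt10: not dominated (best interview score).
Opt11: not dominated (best salary ask).
Pareto-optimal: Opt3, Opt4, Opt5, Opt6, Opt7, Opt9, Opt10, Opt11 → 8.

8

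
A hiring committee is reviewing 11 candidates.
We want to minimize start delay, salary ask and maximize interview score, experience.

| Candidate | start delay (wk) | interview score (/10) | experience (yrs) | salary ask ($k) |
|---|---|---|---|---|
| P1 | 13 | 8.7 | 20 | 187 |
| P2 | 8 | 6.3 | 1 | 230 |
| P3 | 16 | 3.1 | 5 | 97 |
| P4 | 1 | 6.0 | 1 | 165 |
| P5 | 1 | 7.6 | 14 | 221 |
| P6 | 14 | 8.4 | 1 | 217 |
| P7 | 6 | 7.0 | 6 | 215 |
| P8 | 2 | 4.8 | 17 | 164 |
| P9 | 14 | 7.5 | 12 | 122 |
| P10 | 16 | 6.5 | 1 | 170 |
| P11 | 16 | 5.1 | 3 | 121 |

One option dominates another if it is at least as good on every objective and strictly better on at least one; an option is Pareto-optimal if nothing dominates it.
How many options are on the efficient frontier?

8

P1: not dominated (best interview score).
P2: dominated by P5 (start delay 1≤8, interview score 7.6≥6.3, experience 14≥1, salary ask 221≤230).
P3: not dominated (best salary ask).
P4: not dominated.
P5: not dominated.
P6: dominated by P1 (start delay 13≤14, interview score 8.7≥8.4, experience 20≥1, salary ask 187≤217).
P7: not dominated.
P8: not dominated.
P9: not dominated.
P10: dominated by P9 (start delay 14≤16, interview score 7.5≥6.5, experience 12≥1, salary ask 122≤170).
P11: not dominated.
Pareto-optimal: P1, P3, P4, P5, P7, P8, P9, P11 → 8.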